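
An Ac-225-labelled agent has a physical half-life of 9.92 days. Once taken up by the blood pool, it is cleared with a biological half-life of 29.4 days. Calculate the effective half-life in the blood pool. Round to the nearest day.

7 days

1/t_eff = 1/t_phys + 1/t_biol = 1/9.92 + 1/29.4 = 0.13482 per day.
t_eff = 9.92 × 29.4 / (9.92 + 29.4) ≈ 7.4173 days.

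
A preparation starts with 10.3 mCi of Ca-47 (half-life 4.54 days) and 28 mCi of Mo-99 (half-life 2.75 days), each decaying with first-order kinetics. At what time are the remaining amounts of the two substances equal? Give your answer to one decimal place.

10.1 days

Set 10.3·(1/2)^(t/4.54) = 28·(1/2)^(t/2.75).
Taking log₂: log₂(10.3/28) = t·(1/4.54 − 1/2.75).
log₂(0.36786) = -1.4428; 1/4.54 − 1/2.75 = -0.14337.
t = -1.4428 / -0.14337 ≈ 10.063 days.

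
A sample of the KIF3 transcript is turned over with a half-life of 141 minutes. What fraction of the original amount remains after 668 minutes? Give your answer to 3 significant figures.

0.0375

n = 668/141 ≈ 4.7376 half-lives.
Fraction remaining = (1/2)^4.7376 ≈ 0.037484.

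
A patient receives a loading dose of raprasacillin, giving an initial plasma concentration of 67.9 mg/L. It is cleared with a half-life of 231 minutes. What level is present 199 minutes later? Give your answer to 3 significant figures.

37.4 mg/L

Number of half-lives: n = 199/231 ≈ 0.86147.
Remaining = 67.9 × (1/2)^0.86147 = 67.9 × 0.55039 ≈ 37.372 mg/L.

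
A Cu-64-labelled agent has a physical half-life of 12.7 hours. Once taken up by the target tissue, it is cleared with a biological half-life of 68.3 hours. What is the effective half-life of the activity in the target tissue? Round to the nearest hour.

1/t_eff = 1/t_phys + 1/t_biol = 1/12.7 + 1/68.3 = 0.093381 per hour.
t_eff = 12.7 × 68.3 / (12.7 + 68.3) ≈ 10.709 hours.

11 hours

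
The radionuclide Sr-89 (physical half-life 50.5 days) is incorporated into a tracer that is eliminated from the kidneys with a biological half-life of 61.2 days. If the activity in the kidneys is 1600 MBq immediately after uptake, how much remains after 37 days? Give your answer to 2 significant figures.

630 MBq

1/t_eff = 1/t_phys + 1/t_biol = 1/50.5 + 1/61.2 = 0.036142 per day.
t_eff = 50.5 × 61.2 / (50.5 + 61.2) ≈ 27.669 days.
Remaining = 1600 × (1/2)^(37/27.669) = 1600 × (1/2)^1.3372 ≈ 633.24 MBq.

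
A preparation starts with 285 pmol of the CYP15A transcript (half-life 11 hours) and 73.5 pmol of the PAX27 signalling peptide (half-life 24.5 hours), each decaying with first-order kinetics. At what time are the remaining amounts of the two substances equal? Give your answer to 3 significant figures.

39.0 hours

Set 285·(1/2)^(t/11) = 73.5·(1/2)^(t/24.5).
Taking log₂: log₂(285/73.5) = t·(1/11 − 1/24.5).
log₂(3.8776) = 1.9551; 1/11 − 1/24.5 = 0.050093.
t = 1.9551 / 0.050093 ≈ 39.031 hours.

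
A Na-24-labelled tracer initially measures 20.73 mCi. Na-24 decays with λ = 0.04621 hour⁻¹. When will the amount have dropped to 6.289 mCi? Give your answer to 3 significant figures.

t½ = ln 2 / λ = 0.69315 / 0.04621 ≈ 15 hours.
Fraction remaining = 6.289/20.73 ≈ 0.30338.
n = log₂(20.73/6.289) = ln(3.2962)/ln 2 ≈ 1.7208 half-lives.
t = n × t½ = 1.7208 × 15 ≈ 25.812 hours.

25.8 hours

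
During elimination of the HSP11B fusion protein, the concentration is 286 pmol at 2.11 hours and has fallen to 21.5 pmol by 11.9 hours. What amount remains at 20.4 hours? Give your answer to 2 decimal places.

Over Δt = 11.9 − 2.11 = 9.79 hours, the level fell by a factor of 286/21.5 ≈ 13.302.
n = log₂(13.302) ≈ 3.7336 half-lives, so t½ = 9.79/3.7336 ≈ 2.6221 hours.
From t = 11.9 to t = 20.4: 21.5 × (1/2)^((20.4−11.9)/2.6221) ≈ 2.273 pmol.

2.27 pmol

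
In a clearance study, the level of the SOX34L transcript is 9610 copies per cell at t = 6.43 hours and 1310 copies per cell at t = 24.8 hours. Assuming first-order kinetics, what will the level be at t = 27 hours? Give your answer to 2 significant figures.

Over Δt = 24.8 − 6.43 = 18.37 hours, the level fell by a factor of 9610/1310 ≈ 7.3359.
n = log₂(7.3359) ≈ 2.875 half-lives, so t½ = 18.37/2.875 ≈ 6.3896 hours.
From t = 24.8 to t = 27: 1310 × (1/2)^((27−24.8)/6.3896) ≈ 1031.9 copies per cell.

1000 copies per cell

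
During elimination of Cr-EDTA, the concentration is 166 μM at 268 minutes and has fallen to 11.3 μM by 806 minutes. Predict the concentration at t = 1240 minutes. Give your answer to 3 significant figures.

Over Δt = 806 − 268 = 538 minutes, the level fell by a factor of 166/11.3 ≈ 14.69.
n = log₂(14.69) ≈ 3.8768 half-lives, so t½ = 538/3.8768 ≈ 138.77 minutes.
From t = 806 to t = 1240: 11.3 × (1/2)^((1240−806)/138.77) ≈ 1.2931 μM.

1.29 μM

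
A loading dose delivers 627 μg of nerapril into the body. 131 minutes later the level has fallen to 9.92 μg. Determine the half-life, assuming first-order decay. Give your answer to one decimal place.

21.9 minutes

A/A₀ = 9.92/627 ≈ 0.015821.
n = log₂(63.206) ≈ 5.982 half-lives elapsed in 131 minutes.
t½ = 131/5.982 ≈ 21.899 minutes.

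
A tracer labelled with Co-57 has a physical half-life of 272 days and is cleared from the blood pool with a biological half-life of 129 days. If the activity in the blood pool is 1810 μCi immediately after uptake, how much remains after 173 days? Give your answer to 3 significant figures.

460 μCi

1/t_eff = 1/t_phys + 1/t_biol = 1/272 + 1/129 = 0.011428 per day.
t_eff = 272 × 129 / (272 + 129) ≈ 87.501 days.
Remaining = 1810 × (1/2)^(173/87.501) = 1810 × (1/2)^1.9771 ≈ 459.74 μCi.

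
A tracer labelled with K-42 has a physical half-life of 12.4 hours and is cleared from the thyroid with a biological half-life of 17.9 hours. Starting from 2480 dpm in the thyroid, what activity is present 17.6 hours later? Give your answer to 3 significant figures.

1/t_eff = 1/t_phys + 1/t_biol = 1/12.4 + 1/17.9 = 0.13651 per hour.
t_eff = 12.4 × 17.9 / (12.4 + 17.9) ≈ 7.3254 hours.
Remaining = 2480 × (1/2)^(17.6/7.3254) = 2480 × (1/2)^2.4026 ≈ 469.03 dpm.

469 dpm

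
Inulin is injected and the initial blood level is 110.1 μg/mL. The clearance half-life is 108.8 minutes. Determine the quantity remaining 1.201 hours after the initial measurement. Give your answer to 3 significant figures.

69.6 μg/mL

Convert the elapsed time: 1.201 hours = 72.06 minutes.
Number of half-lives: n = 72.06/108.8 ≈ 0.66232.
Remaining = 110.1 × (1/2)^0.66232 = 110.1 × 0.63186 ≈ 69.568 μg/mL.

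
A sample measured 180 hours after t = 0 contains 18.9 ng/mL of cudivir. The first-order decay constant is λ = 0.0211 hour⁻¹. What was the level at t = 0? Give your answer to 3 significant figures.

t½ = ln 2 / λ = 0.69315 / 0.0211 ≈ 32.851 hours.
Number of half-lives elapsed: n = 180/32.851 ≈ 5.4794.
A₀ = A × 2^n = 18.9 × 2^5.4794 = 18.9 × 44.612 ≈ 843.16 ng/mL.

843 ng/mL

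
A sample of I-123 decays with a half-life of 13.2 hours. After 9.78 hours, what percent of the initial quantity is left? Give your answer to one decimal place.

59.8%

n = 9.78/13.2 ≈ 0.74091 half-lives.
Fraction remaining = (1/2)^0.74091 ≈ 0.59836, i.e. 59.836%.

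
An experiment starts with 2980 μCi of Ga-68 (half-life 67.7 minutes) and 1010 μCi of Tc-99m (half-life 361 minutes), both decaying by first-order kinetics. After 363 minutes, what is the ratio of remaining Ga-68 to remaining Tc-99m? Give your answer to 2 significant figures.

Ga-68: 2980 × (1/2)^(363/67.7) = 2980 × (1/2)^5.3619 ≈ 72.465 μCi.
Tc-99m: 1010 × (1/2)^(363/361) = 1010 × (1/2)^1.0055 ≈ 503.06 μCi.
Ratio ≈ 72.465 / 503.06 ≈ 0.14405.

0.14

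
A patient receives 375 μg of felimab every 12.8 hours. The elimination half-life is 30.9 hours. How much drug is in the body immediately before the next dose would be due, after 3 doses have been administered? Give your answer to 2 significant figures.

The 3 doses were given 38.4, 25.6, 12.8 hours ago.
Total = 375·(1/2)^(38.4/30.9) + 375·(1/2)^(25.6/30.9) + 375·(1/2)^(12.8/30.9)
      = 158.47 + 211.17 + 281.41 ≈ 651.04 μg.

650 μg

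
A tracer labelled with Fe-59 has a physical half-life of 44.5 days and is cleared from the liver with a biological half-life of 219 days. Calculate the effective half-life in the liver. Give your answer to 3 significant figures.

1/t_eff = 1/t_phys + 1/t_biol = 1/44.5 + 1/219 = 0.027038 per day.
t_eff = 44.5 × 219 / (44.5 + 219) ≈ 36.985 days.

37.0 days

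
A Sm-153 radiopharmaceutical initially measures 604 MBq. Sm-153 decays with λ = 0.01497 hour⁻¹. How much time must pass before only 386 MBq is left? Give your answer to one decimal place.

29.9 hours

t½ = ln 2 / λ = 0.69315 / 0.01497 ≈ 46.302 hours.
Fraction remaining = 386/604 ≈ 0.63907.
n = log₂(604/386) = ln(1.5648)/ln 2 ≈ 0.64595 half-lives.
t = n × t½ = 0.64595 × 46.302 ≈ 29.909 hours.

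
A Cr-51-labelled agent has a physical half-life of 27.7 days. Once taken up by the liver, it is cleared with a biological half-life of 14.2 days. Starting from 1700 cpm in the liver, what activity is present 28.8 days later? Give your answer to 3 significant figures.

203 cpm

1/t_eff = 1/t_phys + 1/t_biol = 1/27.7 + 1/14.2 = 0.10652 per day.
t_eff = 27.7 × 14.2 / (27.7 + 14.2) ≈ 9.3876 days.
Remaining = 1700 × (1/2)^(28.8/9.3876) = 1700 × (1/2)^3.0679 ≈ 202.73 cpm.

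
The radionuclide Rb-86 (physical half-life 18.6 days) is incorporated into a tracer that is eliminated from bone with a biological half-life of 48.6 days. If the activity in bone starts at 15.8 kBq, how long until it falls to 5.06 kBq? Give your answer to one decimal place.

22.1 days

1/t_eff = 1/t_phys + 1/t_biol = 1/18.6 + 1/48.6 = 0.07434 per day.
t_eff = 18.6 × 48.6 / (18.6 + 48.6) ≈ 13.452 days.
n = log₂(15.8/5.06) ≈ 1.6427; t = 1.6427 × 13.452 ≈ 22.097 days.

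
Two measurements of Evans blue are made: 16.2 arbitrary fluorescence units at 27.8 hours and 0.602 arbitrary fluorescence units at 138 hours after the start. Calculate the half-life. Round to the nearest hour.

Over Δt = 138 − 27.8 = 110.2 hours, the level fell by a factor of 16.2/0.602 ≈ 26.91.
n = log₂(26.91) ≈ 4.7501 half-lives, so t½ = 110.2/4.7501 ≈ 23.2 hours.

23 hours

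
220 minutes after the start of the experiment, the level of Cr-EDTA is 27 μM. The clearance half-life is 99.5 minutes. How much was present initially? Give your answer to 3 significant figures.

125 μM

Number of half-lives elapsed: n = 220/99.5 ≈ 2.2111.
A₀ = A × 2^n = 27 × 2^2.2111 = 27 × 4.6301 ≈ 125.01 μM.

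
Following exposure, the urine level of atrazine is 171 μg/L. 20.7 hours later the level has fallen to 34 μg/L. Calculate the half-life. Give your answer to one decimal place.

A/A₀ = 34/171 ≈ 0.19883.
n = log₂(5.0294) ≈ 2.3304 half-lives elapsed in 20.7 hours.
t½ = 20.7/2.3304 ≈ 8.8826 hours.

8.9 hours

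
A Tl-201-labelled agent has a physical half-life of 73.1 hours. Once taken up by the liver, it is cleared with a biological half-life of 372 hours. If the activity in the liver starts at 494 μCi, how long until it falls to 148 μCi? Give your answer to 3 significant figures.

1/t_eff = 1/t_phys + 1/t_biol = 1/73.1 + 1/372 = 0.016368 per hour.
t_eff = 73.1 × 372 / (73.1 + 372) ≈ 61.095 hours.
n = log₂(494/148) ≈ 1.7389; t = 1.7389 × 61.095 ≈ 106.24 hours.

106 hours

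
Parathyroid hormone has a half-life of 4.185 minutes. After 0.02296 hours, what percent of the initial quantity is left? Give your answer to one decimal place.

0.02296 hours = 1.3776 minutes.
n = 1.3776/4.185 ≈ 0.32918 half-lives.
Fraction remaining = (1/2)^0.32918 ≈ 0.79599, i.e. 79.599%.

79.6%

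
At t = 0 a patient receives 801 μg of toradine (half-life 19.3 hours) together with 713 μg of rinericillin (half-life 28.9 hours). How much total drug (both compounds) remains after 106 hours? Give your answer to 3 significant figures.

73.9 μg

toradine: 801 × (1/2)^(106/19.3) = 801 × (1/2)^5.4922 ≈ 17.795 μg.
rinericillin: 713 × (1/2)^(106/28.9) = 713 × (1/2)^3.6678 ≈ 56.1 μg.
Total = 17.795 + 56.1 ≈ 73.896 μg.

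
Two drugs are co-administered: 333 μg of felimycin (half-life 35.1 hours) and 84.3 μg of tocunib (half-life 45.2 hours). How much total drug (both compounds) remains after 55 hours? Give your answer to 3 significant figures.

149 μg

felimycin: 333 × (1/2)^(55/35.1) = 333 × (1/2)^1.567 ≈ 112.39 μg.
tocunib: 84.3 × (1/2)^(55/45.2) = 84.3 × (1/2)^1.2168 ≈ 36.269 μg.
Total = 112.39 + 36.269 ≈ 148.66 μg.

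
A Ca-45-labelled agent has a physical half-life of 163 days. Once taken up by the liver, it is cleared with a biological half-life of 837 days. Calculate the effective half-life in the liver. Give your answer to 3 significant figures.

1/t_eff = 1/t_phys + 1/t_biol = 1/163 + 1/837 = 0.0073297 per day.
t_eff = 163 × 837 / (163 + 837) ≈ 136.43 days.

136 days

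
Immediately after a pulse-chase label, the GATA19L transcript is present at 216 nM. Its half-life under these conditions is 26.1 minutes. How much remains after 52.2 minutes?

Elapsed time is 2 half-lives (52.2/26.1).
Each half-life halves the amount: 216 × (1/2)^2 = 216/4 = 54 nM.

54 nM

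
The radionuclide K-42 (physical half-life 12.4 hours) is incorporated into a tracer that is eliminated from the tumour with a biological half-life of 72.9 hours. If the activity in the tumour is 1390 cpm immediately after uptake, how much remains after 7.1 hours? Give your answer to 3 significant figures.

874 cpm

1/t_eff = 1/t_phys + 1/t_biol = 1/12.4 + 1/72.9 = 0.094363 per hour.
t_eff = 12.4 × 72.9 / (12.4 + 72.9) ≈ 10.597 hours.
Remaining = 1390 × (1/2)^(7.1/10.597) = 1390 × (1/2)^0.66997 ≈ 873.64 cpm.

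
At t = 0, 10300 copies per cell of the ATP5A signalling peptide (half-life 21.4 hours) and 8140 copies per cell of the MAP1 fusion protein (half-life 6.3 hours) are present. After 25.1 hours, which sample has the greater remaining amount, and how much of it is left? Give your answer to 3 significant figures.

ATP5A signalling peptide: 10300 × (1/2)^1.1729 ≈ 4568.4 copies per cell.
MAP1 fusion protein: 8140 × (1/2)^3.9841 ≈ 514.38 copies per cell.
ATP5A signalling peptide has more remaining, at ≈ 4568.4 copies per cell.

ATP5A signalling peptide, 4570 copies per cell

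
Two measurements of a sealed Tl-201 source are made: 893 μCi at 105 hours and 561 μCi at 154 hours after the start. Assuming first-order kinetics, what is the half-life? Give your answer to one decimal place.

73.1 hours

Over Δt = 154 − 105 = 49 hours, the level fell by a factor of 893/561 ≈ 1.5918.
n = log₂(1.5918) ≈ 0.67066 half-lives, so t½ = 49/0.67066 ≈ 73.062 hours.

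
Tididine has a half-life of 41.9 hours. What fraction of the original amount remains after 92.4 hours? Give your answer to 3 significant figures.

n = 92.4/41.9 ≈ 2.2053 half-lives.
Fraction remaining = (1/2)^2.2053 ≈ 0.21685.

0.217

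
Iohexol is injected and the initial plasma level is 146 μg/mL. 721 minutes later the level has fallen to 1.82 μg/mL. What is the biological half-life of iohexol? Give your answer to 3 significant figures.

A/A₀ = 1.82/146 ≈ 0.012466.
n = log₂(80.22) ≈ 6.3259 half-lives elapsed in 721 minutes.
t½ = 721/6.3259 ≈ 113.98 minutes.

114 minutes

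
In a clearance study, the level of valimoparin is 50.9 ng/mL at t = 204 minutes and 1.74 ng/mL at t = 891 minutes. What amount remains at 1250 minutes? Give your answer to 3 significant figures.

Over Δt = 891 − 204 = 687 minutes, the level fell by a factor of 50.9/1.74 ≈ 29.253.
n = log₂(29.253) ≈ 4.8705 half-lives, so t½ = 687/4.8705 ≈ 141.05 minutes.
From t = 891 to t = 1250: 1.74 × (1/2)^((1250−891)/141.05) ≈ 0.29812 ng/mL.

0.298 ng/mL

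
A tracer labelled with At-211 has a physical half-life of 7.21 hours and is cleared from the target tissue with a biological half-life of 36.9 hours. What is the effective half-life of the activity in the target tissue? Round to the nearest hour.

1/t_eff = 1/t_phys + 1/t_biol = 1/7.21 + 1/36.9 = 0.1658 per hour.
t_eff = 7.21 × 36.9 / (7.21 + 36.9) ≈ 6.0315 hours.

6 hours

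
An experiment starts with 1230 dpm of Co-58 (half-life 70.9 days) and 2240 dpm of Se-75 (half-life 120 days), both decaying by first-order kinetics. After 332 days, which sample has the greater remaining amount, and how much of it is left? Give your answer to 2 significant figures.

Se-75, 330 dpm

Co-58: 1230 × (1/2)^4.6827 ≈ 47.895 dpm.
Se-75: 2240 × (1/2)^2.7667 ≈ 329.15 dpm.
Se-75 has more remaining, at ≈ 329.15 dpm.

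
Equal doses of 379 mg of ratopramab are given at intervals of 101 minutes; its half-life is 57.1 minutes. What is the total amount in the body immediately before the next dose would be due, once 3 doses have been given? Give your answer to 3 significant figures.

153 mg

The 3 doses were given 303, 202, 101 minutes ago.
Total = 379·(1/2)^(303/57.1) + 379·(1/2)^(202/57.1) + 379·(1/2)^(101/57.1)
      = 9.577 + 32.636 + 111.22 ≈ 153.43 mg.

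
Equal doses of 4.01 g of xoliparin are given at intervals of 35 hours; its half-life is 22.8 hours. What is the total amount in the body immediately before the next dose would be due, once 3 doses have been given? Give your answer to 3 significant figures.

2.03 g

The 3 doses were given 105, 70, 35 hours ago.
Total = 4.01·(1/2)^(105/22.8) + 4.01·(1/2)^(70/22.8) + 4.01·(1/2)^(35/22.8)
      = 0.16475 + 0.47745 + 1.3837 ≈ 2.0259 g.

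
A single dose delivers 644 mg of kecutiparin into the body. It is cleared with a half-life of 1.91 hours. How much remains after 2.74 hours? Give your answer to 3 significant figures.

238 mg

Number of half-lives: n = 2.74/1.91 ≈ 1.4346.
Remaining = 644 × (1/2)^1.4346 = 644 × 0.36996 ≈ 238.25 mg.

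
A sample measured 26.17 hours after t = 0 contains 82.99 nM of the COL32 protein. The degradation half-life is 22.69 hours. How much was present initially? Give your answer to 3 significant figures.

185 nM

Number of half-lives elapsed: n = 26.17/22.69 ≈ 1.1534.
A₀ = A × 2^n = 82.99 × 2^1.1534 = 82.99 × 2.2243 ≈ 184.6 nM.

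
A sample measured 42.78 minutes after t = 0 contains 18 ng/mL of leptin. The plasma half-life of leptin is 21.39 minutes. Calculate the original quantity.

Number of half-lives elapsed: n = 42.78/21.39 ≈ 2.
A₀ = A × 2^n = 18 × 2^2 = 18 × 4 ≈ 72 ng/mL.

72 ng/mL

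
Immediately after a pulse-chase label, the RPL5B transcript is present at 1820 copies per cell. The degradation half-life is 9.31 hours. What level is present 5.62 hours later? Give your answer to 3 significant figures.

1200 copies per cell

Number of half-lives: n = 5.62/9.31 ≈ 0.60365.
Remaining = 1820 × (1/2)^0.60365 = 1820 × 0.65809 ≈ 1197.7 copies per cell.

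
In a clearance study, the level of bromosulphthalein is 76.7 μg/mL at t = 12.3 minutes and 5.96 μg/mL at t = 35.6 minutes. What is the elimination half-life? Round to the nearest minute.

Over Δt = 35.6 − 12.3 = 23.3 minutes, the level fell by a factor of 76.7/5.96 ≈ 12.869.
n = log₂(12.869) ≈ 3.6858 half-lives, so t½ = 23.3/3.6858 ≈ 6.3215 minutes.

6 minutes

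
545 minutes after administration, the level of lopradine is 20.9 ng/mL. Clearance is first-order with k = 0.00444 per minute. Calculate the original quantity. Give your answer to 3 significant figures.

t½ = ln 2 / k = 0.69315 / 0.00444 ≈ 156.11 minutes.
Number of half-lives elapsed: n = 545/156.11 ≈ 3.491.
A₀ = A × 2^n = 20.9 × 2^3.491 = 20.9 × 11.244 ≈ 234.99 ng/mL.

235 ng/mL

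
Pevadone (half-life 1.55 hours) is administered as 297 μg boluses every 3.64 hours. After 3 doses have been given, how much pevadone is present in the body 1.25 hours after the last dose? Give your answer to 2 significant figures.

210 μg

The 3 doses were given 8.53, 4.89, 1.25 hours ago.
Total = 297·(1/2)^(8.53/1.55) + 297·(1/2)^(4.89/1.55) + 297·(1/2)^(1.25/1.55)
      = 6.5482 + 33.347 + 169.82 ≈ 209.72 μg.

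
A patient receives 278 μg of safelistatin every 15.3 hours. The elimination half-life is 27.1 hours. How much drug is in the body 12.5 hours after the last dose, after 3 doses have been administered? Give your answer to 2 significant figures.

The 3 doses were given 43.1, 27.8, 12.5 hours ago.
Total = 278·(1/2)^(43.1/27.1) + 278·(1/2)^(27.8/27.1) + 278·(1/2)^(12.5/27.1)
      = 92.318 + 136.53 + 201.93 ≈ 430.78 μg.

430 μg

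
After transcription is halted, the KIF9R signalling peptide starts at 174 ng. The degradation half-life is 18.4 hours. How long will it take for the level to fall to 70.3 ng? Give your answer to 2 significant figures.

24 hours

Fraction remaining = 70.3/174 ≈ 0.40402.
n = log₂(174/70.3) = ln(2.4751)/ln 2 ≈ 1.3075 half-lives.
t = n × t½ = 1.3075 × 18.4 ≈ 24.058 hours.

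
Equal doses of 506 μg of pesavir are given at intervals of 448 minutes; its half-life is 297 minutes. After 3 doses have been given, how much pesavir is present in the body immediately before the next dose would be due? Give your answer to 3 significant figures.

The 3 doses were given 1344, 896, 448 minutes ago.
Total = 506·(1/2)^(1344/297) + 506·(1/2)^(896/297) + 506·(1/2)^(448/297)
      = 21.974 + 62.516 + 177.86 ≈ 262.35 μg.

262 μg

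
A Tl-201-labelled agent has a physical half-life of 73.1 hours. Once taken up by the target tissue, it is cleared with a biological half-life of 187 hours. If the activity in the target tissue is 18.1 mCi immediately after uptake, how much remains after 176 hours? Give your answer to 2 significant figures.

1/t_eff = 1/t_phys + 1/t_biol = 1/73.1 + 1/187 = 0.019027 per hour.
t_eff = 73.1 × 187 / (73.1 + 187) ≈ 52.556 hours.
Remaining = 18.1 × (1/2)^(176/52.556) = 18.1 × (1/2)^3.3488 ≈ 1.7766 mCi.

1.8 mCi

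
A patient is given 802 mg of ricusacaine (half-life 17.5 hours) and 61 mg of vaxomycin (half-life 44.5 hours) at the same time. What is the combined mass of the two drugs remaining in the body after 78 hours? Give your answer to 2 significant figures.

ricusacaine: 802 × (1/2)^(78/17.5) = 802 × (1/2)^4.4571 ≈ 36.512 mg.
vaxomycin: 61 × (1/2)^(78/44.5) = 61 × (1/2)^1.7528 ≈ 18.1 mg.
Total = 36.512 + 18.1 ≈ 54.613 mg.

55 mg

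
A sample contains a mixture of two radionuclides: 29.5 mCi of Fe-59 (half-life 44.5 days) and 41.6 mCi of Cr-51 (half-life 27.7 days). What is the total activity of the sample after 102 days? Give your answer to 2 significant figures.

Fe-59: 29.5 × (1/2)^(102/44.5) = 29.5 × (1/2)^2.2921 ≈ 6.0231 mCi.
Cr-51: 41.6 × (1/2)^(102/27.7) = 41.6 × (1/2)^3.6823 ≈ 3.2405 mCi.
Total = 6.0231 + 3.2405 ≈ 9.2636 mCi.

9.3 mCi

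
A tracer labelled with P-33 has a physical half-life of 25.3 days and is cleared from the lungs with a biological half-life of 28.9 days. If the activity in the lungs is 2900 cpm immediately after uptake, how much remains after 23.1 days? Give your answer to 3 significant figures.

1/t_eff = 1/t_phys + 1/t_biol = 1/25.3 + 1/28.9 = 0.074128 per day.
t_eff = 25.3 × 28.9 / (25.3 + 28.9) ≈ 13.49 days.
Remaining = 2900 × (1/2)^(23.1/13.49) = 2900 × (1/2)^1.7124 ≈ 884.97 cpm.

885 cpm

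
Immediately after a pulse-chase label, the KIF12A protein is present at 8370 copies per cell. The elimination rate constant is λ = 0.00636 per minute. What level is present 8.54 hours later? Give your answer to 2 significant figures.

t½ = ln 2 / λ = 0.69315 / 0.00636 ≈ 108.99 minutes.
Convert the elapsed time: 8.54 hours = 512.4 minutes.
Number of half-lives: n = 512.4/108.99 ≈ 4.7015.
Remaining = 8370 × (1/2)^4.7015 = 8370 × 0.038432 ≈ 321.68 copies per cell.

320 copies per cell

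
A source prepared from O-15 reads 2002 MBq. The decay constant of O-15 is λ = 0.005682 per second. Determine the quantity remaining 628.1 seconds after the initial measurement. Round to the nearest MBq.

t½ = ln 2 / λ = 0.69315 / 0.005682 ≈ 121.99 seconds.
Number of half-lives: n = 628.1/121.99 ≈ 5.1488.
Remaining = 2002 × (1/2)^5.1488 = 2002 × 0.028188 ≈ 56.432 MBq.

56 MBq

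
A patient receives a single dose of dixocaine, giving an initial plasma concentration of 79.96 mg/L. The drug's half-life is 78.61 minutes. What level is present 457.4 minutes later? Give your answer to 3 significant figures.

1.42 mg/L

Number of half-lives: n = 457.4/78.61 ≈ 5.8186.
Remaining = 79.96 × (1/2)^5.8186 = 79.96 × 0.017719 ≈ 1.4168 mg/L.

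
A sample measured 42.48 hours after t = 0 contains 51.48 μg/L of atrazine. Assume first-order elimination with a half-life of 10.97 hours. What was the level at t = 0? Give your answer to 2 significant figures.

Number of half-lives elapsed: n = 42.48/10.97 ≈ 3.8724.
A₀ = A × 2^n = 51.48 × 2^3.8724 = 51.48 × 14.645 ≈ 753.95 μg/L.

750 μg/L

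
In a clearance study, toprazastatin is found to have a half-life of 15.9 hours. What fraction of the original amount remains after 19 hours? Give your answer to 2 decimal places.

0.44

n = 19/15.9 ≈ 1.195 half-lives.
Fraction remaining = (1/2)^1.195 ≈ 0.4368.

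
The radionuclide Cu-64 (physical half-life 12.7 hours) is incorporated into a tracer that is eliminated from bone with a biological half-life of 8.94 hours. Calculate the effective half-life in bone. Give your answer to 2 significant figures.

5.2 hours

1/t_eff = 1/t_phys + 1/t_biol = 1/12.7 + 1/8.94 = 0.1906 per hour.
t_eff = 12.7 × 8.94 / (12.7 + 8.94) ≈ 5.2467 hours.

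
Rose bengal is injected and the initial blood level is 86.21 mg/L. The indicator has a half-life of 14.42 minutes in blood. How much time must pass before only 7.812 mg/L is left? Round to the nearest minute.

Fraction remaining = 7.812/86.21 ≈ 0.090616.
n = log₂(86.21/7.812) = ln(11.036)/ln 2 ≈ 3.4641 half-lives.
t = n × t½ = 3.4641 × 14.42 ≈ 49.952 minutes.

50 minutes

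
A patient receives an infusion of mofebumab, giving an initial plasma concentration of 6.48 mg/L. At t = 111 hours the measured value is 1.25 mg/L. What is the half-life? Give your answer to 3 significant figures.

A/A₀ = 1.25/6.48 ≈ 0.1929.
n = log₂(5.184) ≈ 2.3741 half-lives elapsed in 111 hours.
t½ = 111/2.3741 ≈ 46.755 hours.

46.8 hours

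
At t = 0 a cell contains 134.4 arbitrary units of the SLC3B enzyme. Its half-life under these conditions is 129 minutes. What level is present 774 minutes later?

Elapsed time is 6 half-lives (774/129).
Each half-life halves the amount: 134.4 × (1/2)^6 = 134.4/64 = 2.1 arbitrary units.

2.1 arbitrary units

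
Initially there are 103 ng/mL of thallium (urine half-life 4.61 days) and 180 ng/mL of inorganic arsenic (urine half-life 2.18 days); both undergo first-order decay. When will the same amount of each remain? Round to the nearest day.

3 days

Set 103·(1/2)^(t/4.61) = 180·(1/2)^(t/2.18).
Taking log₂: log₂(103/180) = t·(1/4.61 − 1/2.18).
log₂(0.57222) = -0.80535; 1/4.61 − 1/2.18 = -0.2418.
t = -0.80535 / -0.2418 ≈ 3.3307 days.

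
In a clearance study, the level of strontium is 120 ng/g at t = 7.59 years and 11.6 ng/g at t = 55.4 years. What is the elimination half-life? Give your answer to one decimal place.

Over Δt = 55.4 − 7.59 = 47.81 years, the level fell by a factor of 120/11.6 ≈ 10.345.
n = log₂(10.345) ≈ 3.3708 half-lives, so t½ = 47.81/3.3708 ≈ 14.183 years.

14.2 years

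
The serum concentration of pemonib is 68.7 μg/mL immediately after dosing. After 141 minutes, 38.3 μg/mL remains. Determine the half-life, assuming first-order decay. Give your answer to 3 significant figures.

A/A₀ = 38.3/68.7 ≈ 0.5575.
n = log₂(1.7937) ≈ 0.84297 half-lives elapsed in 141 minutes.
t½ = 141/0.84297 ≈ 167.27 minutes.

167 minutes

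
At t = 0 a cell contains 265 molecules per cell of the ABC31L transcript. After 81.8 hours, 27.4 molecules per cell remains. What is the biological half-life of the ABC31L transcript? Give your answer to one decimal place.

25.0 hours

A/A₀ = 27.4/265 ≈ 0.1034.
n = log₂(9.6715) ≈ 3.2737 half-lives elapsed in 81.8 hours.
t½ = 81.8/3.2737 ≈ 24.987 hours.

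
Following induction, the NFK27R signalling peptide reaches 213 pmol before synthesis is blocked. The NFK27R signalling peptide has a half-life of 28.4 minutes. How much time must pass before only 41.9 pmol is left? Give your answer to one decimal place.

Fraction remaining = 41.9/213 ≈ 0.19671.
n = log₂(213/41.9) = ln(5.0835)/ln 2 ≈ 2.3458 half-lives.
t = n × t½ = 2.3458 × 28.4 ≈ 66.622 minutes.

66.6 minutes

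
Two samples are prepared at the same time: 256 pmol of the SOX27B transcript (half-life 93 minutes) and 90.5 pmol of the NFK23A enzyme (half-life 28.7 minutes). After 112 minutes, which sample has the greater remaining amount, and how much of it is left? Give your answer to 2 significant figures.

SOX27B transcript: 256 × (1/2)^1.2043 ≈ 111.1 pmol.
NFK23A enzyme: 90.5 × (1/2)^3.9024 ≈ 6.052 pmol.
SOX27B transcript has more remaining, at ≈ 111.1 pmol.

SOX27B transcript, 110 pmol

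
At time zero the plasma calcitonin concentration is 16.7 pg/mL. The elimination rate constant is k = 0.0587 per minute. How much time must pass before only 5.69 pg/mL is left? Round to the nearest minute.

18 minutes

t½ = ln 2 / k = 0.69315 / 0.0587 ≈ 11.808 minutes.
Fraction remaining = 5.69/16.7 ≈ 0.34072.
n = log₂(16.7/5.69) = ln(2.935)/ln 2 ≈ 1.5533 half-lives.
t = n × t½ = 1.5533 × 11.808 ≈ 18.342 minutes.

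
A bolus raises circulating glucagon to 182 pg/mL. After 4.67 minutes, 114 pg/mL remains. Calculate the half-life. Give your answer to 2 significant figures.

6.9 minutes

A/A₀ = 114/182 ≈ 0.62637.
n = log₂(1.5965) ≈ 0.6749 half-lives elapsed in 4.67 minutes.
t½ = 4.67/0.6749 ≈ 6.9195 minutes.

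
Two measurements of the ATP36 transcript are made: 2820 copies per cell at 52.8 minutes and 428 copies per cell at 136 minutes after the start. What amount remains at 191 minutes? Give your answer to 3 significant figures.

Over Δt = 136 − 52.8 = 83.2 minutes, the level fell by a factor of 2820/428 ≈ 6.5888.
n = log₂(6.5888) ≈ 2.72 half-lives, so t½ = 83.2/2.72 ≈ 30.588 minutes.
From t = 136 to t = 191: 428 × (1/2)^((191−136)/30.588) ≈ 123.07 copies per cell.

123 copies per cell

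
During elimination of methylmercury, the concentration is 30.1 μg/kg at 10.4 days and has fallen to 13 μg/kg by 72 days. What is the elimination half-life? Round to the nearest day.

51 days

Over Δt = 72 − 10.4 = 61.6 days, the level fell by a factor of 30.1/13 ≈ 2.3154.
n = log₂(2.3154) ≈ 1.2113 half-lives, so t½ = 61.6/1.2113 ≈ 50.856 days.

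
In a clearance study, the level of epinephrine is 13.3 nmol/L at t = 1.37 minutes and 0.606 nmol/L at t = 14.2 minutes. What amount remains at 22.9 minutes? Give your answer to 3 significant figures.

0.0746 nmol/L

Over Δt = 14.2 − 1.37 = 12.83 minutes, the level fell by a factor of 13.3/0.606 ≈ 21.947.
n = log₂(21.947) ≈ 4.456 half-lives, so t½ = 12.83/4.456 ≈ 2.8793 minutes.
From t = 14.2 to t = 22.9: 0.606 × (1/2)^((22.9−14.2)/2.8793) ≈ 0.074625 nmol/L.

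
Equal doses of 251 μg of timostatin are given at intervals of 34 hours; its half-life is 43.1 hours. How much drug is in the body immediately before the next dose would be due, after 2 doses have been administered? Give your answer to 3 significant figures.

The 2 doses were given 68, 34 hours ago.
Total = 251·(1/2)^(68/43.1) + 251·(1/2)^(34/43.1)
      = 84.087 + 145.28 ≈ 229.37 μg.

229 μg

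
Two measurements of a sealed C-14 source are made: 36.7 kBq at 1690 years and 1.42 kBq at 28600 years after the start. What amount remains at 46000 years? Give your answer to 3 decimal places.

0.173 kBq

Over Δt = 28600 − 1690 = 26910 years, the level fell by a factor of 36.7/1.42 ≈ 25.845.
n = log₂(25.845) ≈ 4.6918 half-lives, so t½ = 26910/4.6918 ≈ 5735.5 years.
From t = 28600 to t = 46000: 1.42 × (1/2)^((46000−28600)/5735.5) ≈ 0.1734 kBq.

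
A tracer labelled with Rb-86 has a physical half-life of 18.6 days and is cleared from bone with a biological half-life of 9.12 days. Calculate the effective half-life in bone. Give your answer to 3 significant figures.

6.12 days

1/t_eff = 1/t_phys + 1/t_biol = 1/18.6 + 1/9.12 = 0.16341 per day.
t_eff = 18.6 × 9.12 / (18.6 + 9.12) ≈ 6.1195 days.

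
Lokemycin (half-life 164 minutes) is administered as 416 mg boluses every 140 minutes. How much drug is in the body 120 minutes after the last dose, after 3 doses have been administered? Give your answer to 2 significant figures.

470 mg

The 3 doses were given 400, 260, 120 minutes ago.
Total = 416·(1/2)^(400/164) + 416·(1/2)^(260/164) + 416·(1/2)^(120/164)
      = 76.714 + 138.63 + 250.51 ≈ 465.85 mg.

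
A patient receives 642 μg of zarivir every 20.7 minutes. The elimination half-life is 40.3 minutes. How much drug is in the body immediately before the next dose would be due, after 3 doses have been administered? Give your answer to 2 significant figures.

The 3 doses were given 62.1, 41.4, 20.7 minutes ago.
Total = 642·(1/2)^(62.1/40.3) + 642·(1/2)^(41.4/40.3) + 642·(1/2)^(20.7/40.3)
      = 220.63 + 314.98 + 449.69 ≈ 985.3 μg.

990 μg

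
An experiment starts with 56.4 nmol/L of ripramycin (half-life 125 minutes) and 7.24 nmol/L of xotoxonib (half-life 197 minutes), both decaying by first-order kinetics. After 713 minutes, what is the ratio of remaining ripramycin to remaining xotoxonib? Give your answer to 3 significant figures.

1.84

ripramycin: 56.4 × (1/2)^(713/125) = 56.4 × (1/2)^5.704 ≈ 1.0819 nmol/L.
xotoxonib: 7.24 × (1/2)^(713/197) = 7.24 × (1/2)^3.6193 ≈ 0.58915 nmol/L.
Ratio ≈ 1.0819 / 0.58915 ≈ 1.8365.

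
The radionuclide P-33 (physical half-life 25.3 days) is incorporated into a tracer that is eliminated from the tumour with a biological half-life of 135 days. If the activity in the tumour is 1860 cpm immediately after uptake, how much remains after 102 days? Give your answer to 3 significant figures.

1/t_eff = 1/t_phys + 1/t_biol = 1/25.3 + 1/135 = 0.046933 per day.
t_eff = 25.3 × 135 / (25.3 + 135) ≈ 21.307 days.
Remaining = 1860 × (1/2)^(102/21.307) = 1860 × (1/2)^4.7872 ≈ 67.364 cpm.

67.4 cpm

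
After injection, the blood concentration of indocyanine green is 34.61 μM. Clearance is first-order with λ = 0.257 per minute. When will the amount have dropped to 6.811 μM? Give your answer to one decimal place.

6.3 minutes

t½ = ln 2 / λ = 0.69315 / 0.257 ≈ 2.6971 minutes.
Fraction remaining = 6.811/34.61 ≈ 0.19679.
n = log₂(34.61/6.811) = ln(5.0815)/ln 2 ≈ 2.3453 half-lives.
t = n × t½ = 2.3453 × 2.6971 ≈ 6.3253 minutes.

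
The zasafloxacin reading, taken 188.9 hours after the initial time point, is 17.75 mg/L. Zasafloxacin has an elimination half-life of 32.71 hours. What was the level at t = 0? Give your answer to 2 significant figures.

Number of half-lives elapsed: n = 188.9/32.71 ≈ 5.775.
A₀ = A × 2^n = 17.75 × 2^5.775 = 17.75 × 54.758 ≈ 971.95 mg/L.

970 mg/L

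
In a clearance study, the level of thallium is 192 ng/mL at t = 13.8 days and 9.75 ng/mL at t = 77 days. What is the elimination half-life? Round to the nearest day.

15 days

Over Δt = 77 − 13.8 = 63.2 days, the level fell by a factor of 192/9.75 ≈ 19.692.
n = log₂(19.692) ≈ 4.2996 half-lives, so t½ = 63.2/4.2996 ≈ 14.699 days.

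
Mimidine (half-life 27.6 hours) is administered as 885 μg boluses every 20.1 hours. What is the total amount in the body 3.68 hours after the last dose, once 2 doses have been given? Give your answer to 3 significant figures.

1290 μg

The 2 doses were given 23.78, 3.68 hours ago.
Total = 885·(1/2)^(23.78/27.6) + 885·(1/2)^(3.68/27.6)
      = 487.05 + 806.87 ≈ 1293.9 μg.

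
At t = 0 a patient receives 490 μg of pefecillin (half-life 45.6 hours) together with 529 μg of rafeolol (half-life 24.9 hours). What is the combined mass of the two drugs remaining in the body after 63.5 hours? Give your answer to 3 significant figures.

pefecillin: 490 × (1/2)^(63.5/45.6) = 490 × (1/2)^1.3925 ≈ 186.64 μg.
rafeolol: 529 × (1/2)^(63.5/24.9) = 529 × (1/2)^2.5502 ≈ 90.317 μg.
Total = 186.64 + 90.317 ≈ 276.95 μg.

277 μg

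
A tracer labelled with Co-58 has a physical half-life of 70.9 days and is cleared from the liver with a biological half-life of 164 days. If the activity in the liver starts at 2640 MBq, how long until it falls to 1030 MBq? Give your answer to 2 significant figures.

67 days

1/t_eff = 1/t_phys + 1/t_biol = 1/70.9 + 1/164 = 0.020202 per day.
t_eff = 70.9 × 164 / (70.9 + 164) ≈ 49.5 days.
n = log₂(2640/1030) ≈ 1.3579; t = 1.3579 × 49.5 ≈ 67.216 days.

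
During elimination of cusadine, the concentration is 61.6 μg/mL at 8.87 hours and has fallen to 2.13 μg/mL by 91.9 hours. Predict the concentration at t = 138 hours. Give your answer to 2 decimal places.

Over Δt = 91.9 − 8.87 = 83.03 hours, the level fell by a factor of 61.6/2.13 ≈ 28.92.
n = log₂(28.92) ≈ 4.854 half-lives, so t½ = 83.03/4.854 ≈ 17.105 hours.
From t = 91.9 to t = 138: 2.13 × (1/2)^((138−91.9)/17.105) ≈ 0.32892 μg/mL.

0.33 μg/mL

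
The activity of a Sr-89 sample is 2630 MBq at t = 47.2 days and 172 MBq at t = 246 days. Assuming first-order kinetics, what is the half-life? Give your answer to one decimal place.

50.5 days

Over Δt = 246 − 47.2 = 198.8 days, the level fell by a factor of 2630/172 ≈ 15.291.
n = log₂(15.291) ≈ 3.9346 half-lives, so t½ = 198.8/3.9346 ≈ 50.526 days.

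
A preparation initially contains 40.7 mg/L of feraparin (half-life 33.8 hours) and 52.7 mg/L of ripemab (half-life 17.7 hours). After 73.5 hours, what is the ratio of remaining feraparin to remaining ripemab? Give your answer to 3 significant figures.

feraparin: 40.7 × (1/2)^(73.5/33.8) = 40.7 × (1/2)^2.1746 ≈ 9.0155 mg/L.
ripemab: 52.7 × (1/2)^(73.5/17.7) = 52.7 × (1/2)^4.1525 ≈ 2.9633 mg/L.
Ratio ≈ 9.0155 / 2.9633 ≈ 3.0424.

3.04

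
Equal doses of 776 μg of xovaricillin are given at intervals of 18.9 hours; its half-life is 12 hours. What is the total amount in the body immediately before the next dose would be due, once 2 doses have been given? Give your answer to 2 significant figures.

350 μg

The 2 doses were given 37.8, 18.9 hours ago.
Total = 776·(1/2)^(37.8/12) + 776·(1/2)^(18.9/12)
      = 87.421 + 260.46 ≈ 347.88 μg.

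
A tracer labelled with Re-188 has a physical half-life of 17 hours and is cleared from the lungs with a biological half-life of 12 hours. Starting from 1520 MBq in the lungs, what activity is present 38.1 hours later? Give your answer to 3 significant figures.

35.6 MBq

1/t_eff = 1/t_phys + 1/t_biol = 1/17 + 1/12 = 0.14216 per hour.
t_eff = 17 × 12 / (17 + 12) ≈ 7.0345 hours.
Remaining = 1520 × (1/2)^(38.1/7.0345) = 1520 × (1/2)^5.4162 ≈ 35.597 MBq.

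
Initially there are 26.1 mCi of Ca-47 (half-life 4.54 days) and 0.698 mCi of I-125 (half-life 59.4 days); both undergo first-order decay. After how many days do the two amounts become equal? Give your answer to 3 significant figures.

Set 26.1·(1/2)^(t/4.54) = 0.698·(1/2)^(t/59.4).
Taking log₂: log₂(26.1/0.698) = t·(1/4.54 − 1/59.4).
log₂(37.393) = 5.2247; 1/4.54 − 1/59.4 = 0.20343.
t = 5.2247 / 0.20343 ≈ 25.683 days.

25.7 days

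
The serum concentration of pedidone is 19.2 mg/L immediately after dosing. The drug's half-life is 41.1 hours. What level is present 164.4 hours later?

1.2 mg/L

Elapsed time is 4 half-lives (164.4/41.1).
Each half-life halves the amount: 19.2 × (1/2)^4 = 19.2/16 = 1.2 mg/L.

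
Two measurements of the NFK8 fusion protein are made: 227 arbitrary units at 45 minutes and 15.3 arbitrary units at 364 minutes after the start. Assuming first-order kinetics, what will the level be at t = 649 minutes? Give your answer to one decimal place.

Over Δt = 364 − 45 = 319 minutes, the level fell by a factor of 227/15.3 ≈ 14.837.
n = log₂(14.837) ≈ 3.8911 half-lives, so t½ = 319/3.8911 ≈ 81.982 minutes.
From t = 364 to t = 649: 15.3 × (1/2)^((649−364)/81.982) ≈ 1.3747 arbitrary units.

1.4 arbitrary units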